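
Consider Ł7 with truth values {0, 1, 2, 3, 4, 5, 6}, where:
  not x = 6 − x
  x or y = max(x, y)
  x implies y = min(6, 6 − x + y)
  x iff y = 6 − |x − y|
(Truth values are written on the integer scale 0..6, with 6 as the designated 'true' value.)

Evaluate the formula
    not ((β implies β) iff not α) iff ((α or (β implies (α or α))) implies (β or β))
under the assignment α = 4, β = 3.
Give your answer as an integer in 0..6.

β implies β = 3 implies 3 = 6
not α = not 4 = 2
(β implies β) iff not α = 6 iff 2 = 2
not ((β implies β) iff not α) = not 2 = 4
α or α = 4 or 4 = 4
β implies (α or α) = 3 implies 4 = 6
α or (β implies (α or α)) = 4 or 6 = 6
β or β = 3 or 3 = 3
(α or (β implies (α or α))) implies (β or β) = 6 implies 3 = 3
not ((β implies β) iff not α) iff ((α or (β implies (α or α))) implies (β or β)) = 4 iff 3 = 5

5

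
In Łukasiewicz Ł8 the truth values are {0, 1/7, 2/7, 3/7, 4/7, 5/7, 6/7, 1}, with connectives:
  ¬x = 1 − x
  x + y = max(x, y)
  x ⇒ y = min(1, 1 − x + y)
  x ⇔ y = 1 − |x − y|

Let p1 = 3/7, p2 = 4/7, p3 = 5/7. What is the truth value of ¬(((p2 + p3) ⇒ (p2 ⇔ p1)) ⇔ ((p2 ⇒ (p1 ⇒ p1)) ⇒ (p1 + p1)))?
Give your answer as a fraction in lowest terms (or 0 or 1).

p2 + p3 = 4/7 + 5/7 = 5/7
p2 ⇔ p1 = 4/7 ⇔ 3/7 = 6/7
(p2 + p3) ⇒ (p2 ⇔ p1) = 5/7 ⇒ 6/7 = 1
p1 ⇒ p1 = 3/7 ⇒ 3/7 = 1
p2 ⇒ (p1 ⇒ p1) = 4/7 ⇒ 1 = 1
p1 + p1 = 3/7 + 3/7 = 3/7
(p2 ⇒ (p1 ⇒ p1)) ⇒ (p1 + p1) = 1 ⇒ 3/7 = 3/7
((p2 + p3) ⇒ (p2 ⇔ p1)) ⇔ ((p2 ⇒ (p1 ⇒ p1)) ⇒ (p1 + p1)) = 1 ⇔ 3/7 = 3/7
¬(((p2 + p3) ⇒ (p2 ⇔ p1)) ⇔ ((p2 ⇒ (p1 ⇒ p1)) ⇒ (p1 + p1))) = ¬3/7 = 4/7

4/7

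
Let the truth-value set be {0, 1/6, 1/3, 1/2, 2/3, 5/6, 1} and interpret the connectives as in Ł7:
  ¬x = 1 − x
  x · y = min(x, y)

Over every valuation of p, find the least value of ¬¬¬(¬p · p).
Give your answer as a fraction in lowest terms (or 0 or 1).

1/2

Take p = 1/2:
¬p = ¬1/2 = 1/2
¬p · p = 1/2 · 1/2 = 1/2
¬(¬p · p) = ¬1/2 = 1/2
¬¬(¬p · p) = ¬1/2 = 1/2
¬¬¬(¬p · p) = ¬1/2 = 1/2
No assignment yields a value below 1/2, so this is the minimum.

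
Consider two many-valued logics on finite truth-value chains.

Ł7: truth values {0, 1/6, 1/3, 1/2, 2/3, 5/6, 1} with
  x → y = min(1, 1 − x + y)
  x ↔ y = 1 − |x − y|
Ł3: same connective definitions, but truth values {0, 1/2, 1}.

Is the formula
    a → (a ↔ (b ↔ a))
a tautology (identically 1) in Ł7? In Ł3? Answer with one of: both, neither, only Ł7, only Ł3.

neither

In Ł7: at a = 5/6, b = 0 the value is 1/2 — not a tautology.
In Ł3: at a = 1, b = 0 the value is 0 — not a tautology.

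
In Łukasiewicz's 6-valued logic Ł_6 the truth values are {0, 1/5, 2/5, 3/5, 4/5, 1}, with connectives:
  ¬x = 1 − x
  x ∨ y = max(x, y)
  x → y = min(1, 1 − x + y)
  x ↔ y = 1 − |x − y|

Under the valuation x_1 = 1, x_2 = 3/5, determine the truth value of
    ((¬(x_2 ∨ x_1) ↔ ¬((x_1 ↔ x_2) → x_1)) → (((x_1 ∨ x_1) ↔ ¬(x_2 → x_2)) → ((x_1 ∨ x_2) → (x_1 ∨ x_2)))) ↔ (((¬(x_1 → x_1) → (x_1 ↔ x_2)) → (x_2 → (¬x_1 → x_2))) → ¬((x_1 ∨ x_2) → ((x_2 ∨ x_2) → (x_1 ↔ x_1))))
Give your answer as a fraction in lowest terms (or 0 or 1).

0

x_2 ∨ x_1 = 3/5 ∨ 1 = 1
¬(x_2 ∨ x_1) = ¬1 = 0
x_1 ↔ x_2 = 1 ↔ 3/5 = 3/5
(x_1 ↔ x_2) → x_1 = 3/5 → 1 = 1
¬((x_1 ↔ x_2) → x_1) = ¬1 = 0
¬(x_2 ∨ x_1) ↔ ¬((x_1 ↔ x_2) → x_1) = 0 ↔ 0 = 1
x_1 ∨ x_1 = 1 ∨ 1 = 1
x_2 → x_2 = 3/5 → 3/5 = 1
¬(x_2 → x_2) = ¬1 = 0
(x_1 ∨ x_1) ↔ ¬(x_2 → x_2) = 1 ↔ 0 = 0
x_1 ∨ x_2 = 1 ∨ 3/5 = 1
x_1 ∨ x_2 = 1 ∨ 3/5 = 1
(x_1 ∨ x_2) → (x_1 ∨ x_2) = 1 → 1 = 1
((x_1 ∨ x_1) ↔ ¬(x_2 → x_2)) → ((x_1 ∨ x_2) → (x_1 ∨ x_2)) = 0 → 1 = 1
(¬(x_2 ∨ x_1) ↔ ¬((x_1 ↔ x_2) → x_1)) → (((x_1 ∨ x_1) ↔ ¬(x_2 → x_2)) → ((x_1 ∨ x_2) → (x_1 ∨ x_2))) = 1 → 1 = 1
x_1 → x_1 = 1 → 1 = 1
¬(x_1 → x_1) = ¬1 = 0
x_1 ↔ x_2 = 1 ↔ 3/5 = 3/5
¬(x_1 → x_1) → (x_1 ↔ x_2) = 0 → 3/5 = 1
¬x_1 = ¬1 = 0
¬x_1 → x_2 = 0 → 3/5 = 1
x_2 → (¬x_1 → x_2) = 3/5 → 1 = 1
(¬(x_1 → x_1) → (x_1 ↔ x_2)) → (x_2 → (¬x_1 → x_2)) = 1 → 1 = 1
x_1 ∨ x_2 = 1 ∨ 3/5 = 1
x_2 ∨ x_2 = 3/5 ∨ 3/5 = 3/5
x_1 ↔ x_1 = 1 ↔ 1 = 1
(x_2 ∨ x_2) → (x_1 ↔ x_1) = 3/5 → 1 = 1
(x_1 ∨ x_2) → ((x_2 ∨ x_2) → (x_1 ↔ x_1)) = 1 → 1 = 1
¬((x_1 ∨ x_2) → ((x_2 ∨ x_2) → (x_1 ↔ x_1))) = ¬1 = 0
((¬(x_1 → x_1) → (x_1 ↔ x_2)) → (x_2 → (¬x_1 → x_2))) → ¬((x_1 ∨ x_2) → ((x_2 ∨ x_2) → (x_1 ↔ x_1))) = 1 → 0 = 0
((¬(x_2 ∨ x_1) ↔ ¬((x_1 ↔ x_2) → x_1)) → (((x_1 ∨ x_1) ↔ ¬(x_2 → x_2)) → ((x_1 ∨ x_2) → (x_1 ∨ x_2)))) ↔ (((¬(x_1 → x_1) → (x_1 ↔ x_2)) → (x_2 → (¬x_1 → x_2))) → ¬((x_1 ∨ x_2) → ((x_2 ∨ x_2) → (x_1 ↔ x_1)))) = 1 ↔ 0 = 0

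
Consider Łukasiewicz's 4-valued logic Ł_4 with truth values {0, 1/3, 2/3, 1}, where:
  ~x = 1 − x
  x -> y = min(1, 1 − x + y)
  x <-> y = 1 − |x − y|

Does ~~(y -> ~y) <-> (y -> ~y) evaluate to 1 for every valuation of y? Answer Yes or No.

Yes

y = 0 ↦ 1
y = 1/3 ↦ 1
y = 2/3 ↦ 1
y = 1 ↦ 1
Every assignment gives a value ≥ 1.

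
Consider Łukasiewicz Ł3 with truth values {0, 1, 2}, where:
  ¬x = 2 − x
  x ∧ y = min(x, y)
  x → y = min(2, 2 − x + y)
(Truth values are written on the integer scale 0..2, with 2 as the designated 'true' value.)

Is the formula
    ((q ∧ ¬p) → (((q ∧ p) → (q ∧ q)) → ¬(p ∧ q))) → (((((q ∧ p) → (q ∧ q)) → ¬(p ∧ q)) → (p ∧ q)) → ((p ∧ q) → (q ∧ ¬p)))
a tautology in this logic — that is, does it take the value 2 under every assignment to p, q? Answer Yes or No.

Counterexample: take p = 2, q = 1.
¬p = ¬2 = 0
q ∧ ¬p = 1 ∧ 0 = 0
q ∧ p = 1 ∧ 2 = 1
q ∧ q = 1 ∧ 1 = 1
(q ∧ p) → (q ∧ q) = 1 → 1 = 2
p ∧ q = 2 ∧ 1 = 1
¬(p ∧ q) = ¬1 = 1
((q ∧ p) → (q ∧ q)) → ¬(p ∧ q) = 2 → 1 = 1
(q ∧ ¬p) → (((q ∧ p) → (q ∧ q)) → ¬(p ∧ q)) = 0 → 1 = 2
q ∧ p = 1 ∧ 2 = 1
q ∧ q = 1 ∧ 1 = 1
(q ∧ p) → (q ∧ q) = 1 → 1 = 2
p ∧ q = 2 ∧ 1 = 1
¬(p ∧ q) = ¬1 = 1
((q ∧ p) → (q ∧ q)) → ¬(p ∧ q) = 2 → 1 = 1
p ∧ q = 2 ∧ 1 = 1
(((q ∧ p) → (q ∧ q)) → ¬(p ∧ q)) → (p ∧ q) = 1 → 1 = 2
p ∧ q = 2 ∧ 1 = 1
¬p = ¬2 = 0
q ∧ ¬p = 1 ∧ 0 = 0
(p ∧ q) → (q ∧ ¬p) = 1 → 0 = 1
((((q ∧ p) → (q ∧ q)) → ¬(p ∧ q)) → (p ∧ q)) → ((p ∧ q) → (q ∧ ¬p)) = 2 → 1 = 1
((q ∧ ¬p) → (((q ∧ p) → (q ∧ q)) → ¬(p ∧ q))) → (((((q ∧ p) → (q ∧ q)) → ¬(p ∧ q)) → (p ∧ q)) → ((p ∧ q) → (q ∧ ¬p))) = 2 → 1 = 1
This gives 1 ≠ 2.

No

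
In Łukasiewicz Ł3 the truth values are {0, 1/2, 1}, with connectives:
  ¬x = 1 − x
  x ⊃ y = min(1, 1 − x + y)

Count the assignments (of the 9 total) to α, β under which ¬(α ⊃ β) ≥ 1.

1

α = 0, β = 0 ↦ 0  <
α = 0, β = 1/2 ↦ 0  <
α = 0, β = 1 ↦ 0  <
α = 1/2, β = 0 ↦ 1/2  <
α = 1/2, β = 1/2 ↦ 0  <
α = 1/2, β = 1 ↦ 0  <
α = 1, β = 0 ↦ 1  ≥
α = 1, β = 1/2 ↦ 1/2  <
α = 1, β = 1 ↦ 0  <
So 1 of the 9 assignments meets the threshold.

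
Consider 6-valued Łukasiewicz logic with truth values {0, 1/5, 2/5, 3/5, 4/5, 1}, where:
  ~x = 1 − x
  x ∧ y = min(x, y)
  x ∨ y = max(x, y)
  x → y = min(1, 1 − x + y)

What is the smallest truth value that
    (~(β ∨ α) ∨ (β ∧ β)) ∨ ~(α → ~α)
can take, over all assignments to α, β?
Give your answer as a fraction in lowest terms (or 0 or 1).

Take α = 3/5, β = 0:
β ∨ α = 0 ∨ 3/5 = 3/5
~(β ∨ α) = ~3/5 = 2/5
β ∧ β = 0 ∧ 0 = 0
~(β ∨ α) ∨ (β ∧ β) = 2/5 ∨ 0 = 2/5
~α = ~3/5 = 2/5
α → ~α = 3/5 → 2/5 = 4/5
~(α → ~α) = ~4/5 = 1/5
(~(β ∨ α) ∨ (β ∧ β)) ∨ ~(α → ~α) = 2/5 ∨ 1/5 = 2/5
No assignment yields a value below 2/5, so this is the minimum.

2/5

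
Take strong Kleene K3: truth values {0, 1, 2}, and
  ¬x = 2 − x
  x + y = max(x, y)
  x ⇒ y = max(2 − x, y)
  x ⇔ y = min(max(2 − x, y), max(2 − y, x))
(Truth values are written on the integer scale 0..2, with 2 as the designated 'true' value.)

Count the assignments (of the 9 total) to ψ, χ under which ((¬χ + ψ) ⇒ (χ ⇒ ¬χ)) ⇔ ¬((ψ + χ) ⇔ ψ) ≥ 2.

2

ψ = 0, χ = 0 ↦ 0  <
ψ = 0, χ = 1 ↦ 1  <
ψ = 0, χ = 2 ↦ 2  ≥
ψ = 1, χ = 0 ↦ 1  <
ψ = 1, χ = 1 ↦ 1  <
ψ = 1, χ = 2 ↦ 1  <
ψ = 2, χ = 0 ↦ 0  <
ψ = 2, χ = 1 ↦ 1  <
ψ = 2, χ = 2 ↦ 2  ≥
So 2 of the 9 assignments meet the threshold.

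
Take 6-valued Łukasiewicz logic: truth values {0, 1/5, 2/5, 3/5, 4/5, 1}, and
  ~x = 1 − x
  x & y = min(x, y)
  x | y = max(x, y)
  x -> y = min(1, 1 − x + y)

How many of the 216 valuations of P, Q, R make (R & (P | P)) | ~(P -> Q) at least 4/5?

36

value 1: 11 assignments (counts)
value 4/5: 25 assignments (counts)
value 3/5: 36 assignments
value 2/5: 44 assignments
value 1/5: 49 assignments
value 0: 51 assignments
So 36 of the 216 assignments meet the threshold.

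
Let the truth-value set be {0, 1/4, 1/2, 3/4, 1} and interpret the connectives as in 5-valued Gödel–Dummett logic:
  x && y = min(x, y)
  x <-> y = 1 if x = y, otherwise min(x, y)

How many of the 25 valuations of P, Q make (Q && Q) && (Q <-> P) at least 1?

1

value 1: 1 assignment (counts)
value 3/4: 3 assignments
value 1/2: 5 assignments
value 1/4: 7 assignments
value 0: 9 assignments
So 1 of the 25 assignments meets the threshold.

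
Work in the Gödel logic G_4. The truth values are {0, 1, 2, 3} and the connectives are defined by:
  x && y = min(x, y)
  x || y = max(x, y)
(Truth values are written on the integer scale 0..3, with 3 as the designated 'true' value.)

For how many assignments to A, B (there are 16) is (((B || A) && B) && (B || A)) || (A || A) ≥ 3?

A = 0, B = 0 ↦ 0  <
A = 0, B = 1 ↦ 1  <
A = 0, B = 2 ↦ 2  <
A = 0, B = 3 ↦ 3  ≥
A = 1, B = 0 ↦ 1  <
A = 1, B = 1 ↦ 1  <
A = 1, B = 2 ↦ 2  <
A = 1, B = 3 ↦ 3  ≥
A = 2, B = 0 ↦ 2  <
A = 2, B = 1 ↦ 2  <
A = 2, B = 2 ↦ 2  <
A = 2, B = 3 ↦ 3  ≥
A = 3, B = 0 ↦ 3  ≥
A = 3, B = 1 ↦ 3  ≥
A = 3, B = 2 ↦ 3  ≥
A = 3, B = 3 ↦ 3  ≥
So 7 of the 16 assignments meet the threshold.

7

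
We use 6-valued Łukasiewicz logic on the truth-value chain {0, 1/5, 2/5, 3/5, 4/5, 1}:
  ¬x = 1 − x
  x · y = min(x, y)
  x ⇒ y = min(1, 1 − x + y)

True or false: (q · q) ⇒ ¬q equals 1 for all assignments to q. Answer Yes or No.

Counterexample: take q = 3/5.
q · q = 3/5 · 3/5 = 3/5
¬q = ¬3/5 = 2/5
(q · q) ⇒ ¬q = 3/5 ⇒ 2/5 = 4/5
This gives 4/5 ≠ 1.

No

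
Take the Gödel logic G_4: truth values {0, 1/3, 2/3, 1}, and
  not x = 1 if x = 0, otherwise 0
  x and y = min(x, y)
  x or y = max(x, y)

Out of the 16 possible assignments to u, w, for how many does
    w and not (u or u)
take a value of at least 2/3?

2

u = 0, w = 0 ↦ 0  <
u = 0, w = 1/3 ↦ 1/3  <
u = 0, w = 2/3 ↦ 2/3  ≥
u = 0, w = 1 ↦ 1  ≥
u = 1/3, w = 0 ↦ 0  <
u = 1/3, w = 1/3 ↦ 0  <
u = 1/3, w = 2/3 ↦ 0  <
u = 1/3, w = 1 ↦ 0  <
u = 2/3, w = 0 ↦ 0  <
u = 2/3, w = 1/3 ↦ 0  <
u = 2/3, w = 2/3 ↦ 0  <
u = 2/3, w = 1 ↦ 0  <
u = 1, w = 0 ↦ 0  <
u = 1, w = 1/3 ↦ 0  <
u = 1, w = 2/3 ↦ 0  <
u = 1, w = 1 ↦ 0  <
So 2 of the 16 assignments meet the threshold.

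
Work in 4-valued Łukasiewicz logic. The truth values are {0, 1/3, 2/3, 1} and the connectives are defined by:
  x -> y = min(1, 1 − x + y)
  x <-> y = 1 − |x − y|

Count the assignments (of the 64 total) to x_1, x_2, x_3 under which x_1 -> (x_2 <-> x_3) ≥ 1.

44

value 1: 44 assignments (counts)
value 2/3: 12 assignments
value 1/3: 6 assignments
value 0: 2 assignments
So 44 of the 64 assignments meet the threshold.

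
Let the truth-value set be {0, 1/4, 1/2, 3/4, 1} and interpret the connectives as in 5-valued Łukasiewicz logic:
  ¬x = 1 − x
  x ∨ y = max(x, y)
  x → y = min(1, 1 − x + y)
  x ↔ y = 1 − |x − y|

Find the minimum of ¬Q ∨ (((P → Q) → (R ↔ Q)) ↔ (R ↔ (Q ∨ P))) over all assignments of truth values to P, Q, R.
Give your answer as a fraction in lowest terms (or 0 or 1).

Take P = 3/4, Q = 1/2, R = 0:
¬Q = ¬1/2 = 1/2
P → Q = 3/4 → 1/2 = 3/4
R ↔ Q = 0 ↔ 1/2 = 1/2
(P → Q) → (R ↔ Q) = 3/4 → 1/2 = 3/4
Q ∨ P = 1/2 ∨ 3/4 = 3/4
R ↔ (Q ∨ P) = 0 ↔ 3/4 = 1/4
((P → Q) → (R ↔ Q)) ↔ (R ↔ (Q ∨ P)) = 3/4 ↔ 1/4 = 1/2
¬Q ∨ (((P → Q) → (R ↔ Q)) ↔ (R ↔ (Q ∨ P))) = 1/2 ∨ 1/2 = 1/2
No assignment yields a value below 1/2, so this is the minimum.

1/2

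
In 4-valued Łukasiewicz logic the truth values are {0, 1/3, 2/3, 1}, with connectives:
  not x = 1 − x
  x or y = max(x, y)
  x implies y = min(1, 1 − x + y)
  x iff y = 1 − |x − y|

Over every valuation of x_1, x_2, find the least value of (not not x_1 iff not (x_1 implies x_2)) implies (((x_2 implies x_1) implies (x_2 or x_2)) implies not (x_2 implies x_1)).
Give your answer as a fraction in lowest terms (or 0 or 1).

2/3

Take x_1 = 0, x_2 = 1/3:
not x_1 = not 0 = 1
not not x_1 = not 1 = 0
x_1 implies x_2 = 0 implies 1/3 = 1
not (x_1 implies x_2) = not 1 = 0
not not x_1 iff not (x_1 implies x_2) = 0 iff 0 = 1
x_2 implies x_1 = 1/3 implies 0 = 2/3
x_2 or x_2 = 1/3 or 1/3 = 1/3
(x_2 implies x_1) implies (x_2 or x_2) = 2/3 implies 1/3 = 2/3
x_2 implies x_1 = 1/3 implies 0 = 2/3
not (x_2 implies x_1) = not 2/3 = 1/3
((x_2 implies x_1) implies (x_2 or x_2)) implies not (x_2 implies x_1) = 2/3 implies 1/3 = 2/3
(not not x_1 iff not (x_1 implies x_2)) implies (((x_2 implies x_1) implies (x_2 or x_2)) implies not (x_2 implies x_1)) = 1 implies 2/3 = 2/3
No assignment yields a value below 2/3, so this is the minimum.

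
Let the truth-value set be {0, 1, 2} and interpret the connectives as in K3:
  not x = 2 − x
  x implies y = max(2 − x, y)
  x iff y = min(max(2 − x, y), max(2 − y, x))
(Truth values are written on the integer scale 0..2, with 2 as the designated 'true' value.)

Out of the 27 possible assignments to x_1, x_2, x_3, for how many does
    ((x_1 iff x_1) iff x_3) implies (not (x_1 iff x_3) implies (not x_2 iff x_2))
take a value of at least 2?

9

value 2: 9 assignments (counts)
value 1: 16 assignments
value 0: 2 assignments
So 9 of the 27 assignments meet the threshold.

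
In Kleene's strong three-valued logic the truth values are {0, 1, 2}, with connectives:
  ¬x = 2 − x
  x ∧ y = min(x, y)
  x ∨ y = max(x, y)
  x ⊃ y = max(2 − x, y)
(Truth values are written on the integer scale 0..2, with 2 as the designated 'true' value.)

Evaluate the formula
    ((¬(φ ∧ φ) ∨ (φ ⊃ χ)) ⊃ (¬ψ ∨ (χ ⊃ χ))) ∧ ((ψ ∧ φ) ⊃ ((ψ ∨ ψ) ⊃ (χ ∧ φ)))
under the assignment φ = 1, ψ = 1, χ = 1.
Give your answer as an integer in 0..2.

φ ∧ φ = 1 ∧ 1 = 1
¬(φ ∧ φ) = ¬1 = 1
φ ⊃ χ = 1 ⊃ 1 = 1
¬(φ ∧ φ) ∨ (φ ⊃ χ) = 1 ∨ 1 = 1
¬ψ = ¬1 = 1
χ ⊃ χ = 1 ⊃ 1 = 1
¬ψ ∨ (χ ⊃ χ) = 1 ∨ 1 = 1
(¬(φ ∧ φ) ∨ (φ ⊃ χ)) ⊃ (¬ψ ∨ (χ ⊃ χ)) = 1 ⊃ 1 = 1
ψ ∧ φ = 1 ∧ 1 = 1
ψ ∨ ψ = 1 ∨ 1 = 1
χ ∧ φ = 1 ∧ 1 = 1
(ψ ∨ ψ) ⊃ (χ ∧ φ) = 1 ⊃ 1 = 1
(ψ ∧ φ) ⊃ ((ψ ∨ ψ) ⊃ (χ ∧ φ)) = 1 ⊃ 1 = 1
((¬(φ ∧ φ) ∨ (φ ⊃ χ)) ⊃ (¬ψ ∨ (χ ⊃ χ))) ∧ ((ψ ∧ φ) ⊃ ((ψ ∨ ψ) ⊃ (χ ∧ φ))) = 1 ∧ 1 = 1

1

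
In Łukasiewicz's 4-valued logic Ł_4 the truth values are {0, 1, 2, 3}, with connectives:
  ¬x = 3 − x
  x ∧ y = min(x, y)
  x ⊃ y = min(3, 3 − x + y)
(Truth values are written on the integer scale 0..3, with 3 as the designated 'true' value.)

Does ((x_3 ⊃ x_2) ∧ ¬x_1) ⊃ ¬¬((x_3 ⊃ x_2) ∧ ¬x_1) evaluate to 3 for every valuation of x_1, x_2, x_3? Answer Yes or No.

At x_1 = 1, x_2 = 2, x_3 = 2, for instance:
x_3 ⊃ x_2 = 2 ⊃ 2 = 3
¬x_1 = ¬1 = 2
(x_3 ⊃ x_2) ∧ ¬x_1 = 3 ∧ 2 = 2
¬((x_3 ⊃ x_2) ∧ ¬x_1) = ¬2 = 1
¬¬((x_3 ⊃ x_2) ∧ ¬x_1) = ¬1 = 2
((x_3 ⊃ x_2) ∧ ¬x_1) ⊃ ¬¬((x_3 ⊃ x_2) ∧ ¬x_1) = 2 ⊃ 2 = 3
and checking the remaining 63 assignments likewise gives ≥ 3 in every case.

Yes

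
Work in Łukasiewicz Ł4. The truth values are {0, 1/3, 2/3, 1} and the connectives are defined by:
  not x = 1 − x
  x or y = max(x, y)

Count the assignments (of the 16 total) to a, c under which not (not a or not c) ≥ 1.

a = 0, c = 0 ↦ 0  <
a = 0, c = 1/3 ↦ 0  <
a = 0, c = 2/3 ↦ 0  <
a = 0, c = 1 ↦ 0  <
a = 1/3, c = 0 ↦ 0  <
a = 1/3, c = 1/3 ↦ 1/3  <
a = 1/3, c = 2/3 ↦ 1/3  <
a = 1/3, c = 1 ↦ 1/3  <
a = 2/3, c = 0 ↦ 0  <
a = 2/3, c = 1/3 ↦ 1/3  <
a = 2/3, c = 2/3 ↦ 2/3  <
a = 2/3, c = 1 ↦ 2/3  <
a = 1, c = 0 ↦ 0  <
a = 1, c = 1/3 ↦ 1/3  <
a = 1, c = 2/3 ↦ 2/3  <
a = 1, c = 1 ↦ 1  ≥
So 1 of the 16 assignments meets the threshold.

1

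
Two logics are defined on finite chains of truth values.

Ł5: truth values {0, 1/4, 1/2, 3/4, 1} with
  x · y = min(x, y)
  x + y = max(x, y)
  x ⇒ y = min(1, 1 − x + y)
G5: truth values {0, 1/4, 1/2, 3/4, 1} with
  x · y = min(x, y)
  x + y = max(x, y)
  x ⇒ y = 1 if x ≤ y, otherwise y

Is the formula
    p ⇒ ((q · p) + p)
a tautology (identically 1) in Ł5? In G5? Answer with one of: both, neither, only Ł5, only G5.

both

In Ł5: every assignment gives 1 — tautology.
In G5: every assignment gives 1 — tautology.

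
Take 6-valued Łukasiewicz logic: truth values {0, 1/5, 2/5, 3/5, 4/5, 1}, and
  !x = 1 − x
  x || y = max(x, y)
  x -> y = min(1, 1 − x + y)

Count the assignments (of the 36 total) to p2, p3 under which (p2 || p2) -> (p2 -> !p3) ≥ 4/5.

30

value 1: 27 assignments (counts)
value 4/5: 3 assignments (counts)
value 3/5: 2 assignments
value 2/5: 2 assignments
value 1/5: 1 assignment
value 0: 1 assignment
So 30 of the 36 assignments meet the threshold.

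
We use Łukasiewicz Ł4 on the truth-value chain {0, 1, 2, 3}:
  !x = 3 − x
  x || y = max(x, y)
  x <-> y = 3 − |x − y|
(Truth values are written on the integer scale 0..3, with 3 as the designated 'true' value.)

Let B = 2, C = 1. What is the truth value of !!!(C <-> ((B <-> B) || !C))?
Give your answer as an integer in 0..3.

2

B <-> B = 2 <-> 2 = 3
!C = !1 = 2
(B <-> B) || !C = 3 || 2 = 3
C <-> ((B <-> B) || !C) = 1 <-> 3 = 1
!(C <-> ((B <-> B) || !C)) = !1 = 2
!!(C <-> ((B <-> B) || !C)) = !2 = 1
!!!(C <-> ((B <-> B) || !C)) = !1 = 2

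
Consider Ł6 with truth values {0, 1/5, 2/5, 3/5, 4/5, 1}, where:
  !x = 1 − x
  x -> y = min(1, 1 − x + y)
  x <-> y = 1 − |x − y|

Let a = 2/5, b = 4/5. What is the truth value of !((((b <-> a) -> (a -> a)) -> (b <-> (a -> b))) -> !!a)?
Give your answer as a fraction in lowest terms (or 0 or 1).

2/5

b <-> a = 4/5 <-> 2/5 = 3/5
a -> a = 2/5 -> 2/5 = 1
(b <-> a) -> (a -> a) = 3/5 -> 1 = 1
a -> b = 2/5 -> 4/5 = 1
b <-> (a -> b) = 4/5 <-> 1 = 4/5
((b <-> a) -> (a -> a)) -> (b <-> (a -> b)) = 1 -> 4/5 = 4/5
!a = !2/5 = 3/5
!!a = !3/5 = 2/5
(((b <-> a) -> (a -> a)) -> (b <-> (a -> b))) -> !!a = 4/5 -> 2/5 = 3/5
!((((b <-> a) -> (a -> a)) -> (b <-> (a -> b))) -> !!a) = !3/5 = 2/5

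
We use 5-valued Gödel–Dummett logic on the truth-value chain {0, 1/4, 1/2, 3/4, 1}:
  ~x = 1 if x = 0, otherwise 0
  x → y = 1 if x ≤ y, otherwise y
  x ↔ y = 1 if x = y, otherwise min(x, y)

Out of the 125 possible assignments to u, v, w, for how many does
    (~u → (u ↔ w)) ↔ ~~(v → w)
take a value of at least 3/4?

value 1: 85 assignments (counts)
value 0: 40 assignments
So 85 of the 125 assignments meet the threshold.

85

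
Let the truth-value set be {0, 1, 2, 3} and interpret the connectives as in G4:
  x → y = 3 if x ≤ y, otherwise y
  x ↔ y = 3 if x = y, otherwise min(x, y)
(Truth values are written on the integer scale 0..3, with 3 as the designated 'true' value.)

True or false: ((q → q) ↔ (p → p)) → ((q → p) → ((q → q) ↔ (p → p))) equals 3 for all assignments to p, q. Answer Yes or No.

p = 0, q = 0 ↦ 3
p = 0, q = 1 ↦ 3
p = 0, q = 2 ↦ 3
p = 0, q = 3 ↦ 3
p = 1, q = 0 ↦ 3
p = 1, q = 1 ↦ 3
p = 1, q = 2 ↦ 3
p = 1, q = 3 ↦ 3
p = 2, q = 0 ↦ 3
p = 2, q = 1 ↦ 3
p = 2, q = 2 ↦ 3
p = 2, q = 3 ↦ 3
p = 3, q = 0 ↦ 3
p = 3, q = 1 ↦ 3
p = 3, q = 2 ↦ 3
p = 3, q = 3 ↦ 3
Every assignment gives a value ≥ 3.

Yes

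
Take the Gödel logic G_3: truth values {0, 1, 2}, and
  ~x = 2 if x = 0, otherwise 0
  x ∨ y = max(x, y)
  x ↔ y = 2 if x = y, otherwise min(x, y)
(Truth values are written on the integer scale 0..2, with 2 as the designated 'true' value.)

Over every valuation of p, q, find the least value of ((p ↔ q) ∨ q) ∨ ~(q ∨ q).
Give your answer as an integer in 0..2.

Take p = 0, q = 1:
p ↔ q = 0 ↔ 1 = 0
(p ↔ q) ∨ q = 0 ∨ 1 = 1
q ∨ q = 1 ∨ 1 = 1
~(q ∨ q) = ~1 = 0
((p ↔ q) ∨ q) ∨ ~(q ∨ q) = 1 ∨ 0 = 1
No assignment yields a value below 1, so this is the minimum.

1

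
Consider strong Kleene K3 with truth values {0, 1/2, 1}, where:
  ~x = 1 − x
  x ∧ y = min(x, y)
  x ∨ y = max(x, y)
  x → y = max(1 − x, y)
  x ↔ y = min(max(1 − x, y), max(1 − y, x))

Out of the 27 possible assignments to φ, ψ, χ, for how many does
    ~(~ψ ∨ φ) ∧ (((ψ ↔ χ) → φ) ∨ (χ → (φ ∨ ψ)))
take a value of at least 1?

3

value 1: 3 assignments (counts)
value 1/2: 9 assignments
value 0: 15 assignments
So 3 of the 27 assignments meet the threshold.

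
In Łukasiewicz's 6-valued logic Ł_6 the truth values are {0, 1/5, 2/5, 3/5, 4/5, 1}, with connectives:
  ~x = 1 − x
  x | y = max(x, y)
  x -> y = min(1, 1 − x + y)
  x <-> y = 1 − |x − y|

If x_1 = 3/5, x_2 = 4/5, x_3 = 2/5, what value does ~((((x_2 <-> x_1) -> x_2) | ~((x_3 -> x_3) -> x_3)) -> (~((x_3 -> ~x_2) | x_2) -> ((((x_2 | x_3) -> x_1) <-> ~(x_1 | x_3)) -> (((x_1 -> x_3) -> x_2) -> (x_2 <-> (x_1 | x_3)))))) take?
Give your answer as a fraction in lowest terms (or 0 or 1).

x_2 <-> x_1 = 4/5 <-> 3/5 = 4/5
(x_2 <-> x_1) -> x_2 = 4/5 -> 4/5 = 1
x_3 -> x_3 = 2/5 -> 2/5 = 1
(x_3 -> x_3) -> x_3 = 1 -> 2/5 = 2/5
~((x_3 -> x_3) -> x_3) = ~2/5 = 3/5
((x_2 <-> x_1) -> x_2) | ~((x_3 -> x_3) -> x_3) = 1 | 3/5 = 1
~x_2 = ~4/5 = 1/5
x_3 -> ~x_2 = 2/5 -> 1/5 = 4/5
(x_3 -> ~x_2) | x_2 = 4/5 | 4/5 = 4/5
~((x_3 -> ~x_2) | x_2) = ~4/5 = 1/5
x_2 | x_3 = 4/5 | 2/5 = 4/5
(x_2 | x_3) -> x_1 = 4/5 -> 3/5 = 4/5
x_1 | x_3 = 3/5 | 2/5 = 3/5
~(x_1 | x_3) = ~3/5 = 2/5
((x_2 | x_3) -> x_1) <-> ~(x_1 | x_3) = 4/5 <-> 2/5 = 3/5
x_1 -> x_3 = 3/5 -> 2/5 = 4/5
(x_1 -> x_3) -> x_2 = 4/5 -> 4/5 = 1
x_1 | x_3 = 3/5 | 2/5 = 3/5
x_2 <-> (x_1 | x_3) = 4/5 <-> 3/5 = 4/5
((x_1 -> x_3) -> x_2) -> (x_2 <-> (x_1 | x_3)) = 1 -> 4/5 = 4/5
(((x_2 | x_3) -> x_1) <-> ~(x_1 | x_3)) -> (((x_1 -> x_3) -> x_2) -> (x_2 <-> (x_1 | x_3))) = 3/5 -> 4/5 = 1
~((x_3 -> ~x_2) | x_2) -> ((((x_2 | x_3) -> x_1) <-> ~(x_1 | x_3)) -> (((x_1 -> x_3) -> x_2) -> (x_2 <-> (x_1 | x_3)))) = 1/5 -> 1 = 1
(((x_2 <-> x_1) -> x_2) | ~((x_3 -> x_3) -> x_3)) -> (~((x_3 -> ~x_2) | x_2) -> ((((x_2 | x_3) -> x_1) <-> ~(x_1 | x_3)) -> (((x_1 -> x_3) -> x_2) -> (x_2 <-> (x_1 | x_3))))) = 1 -> 1 = 1
~((((x_2 <-> x_1) -> x_2) | ~((x_3 -> x_3) -> x_3)) -> (~((x_3 -> ~x_2) | x_2) -> ((((x_2 | x_3) -> x_1) <-> ~(x_1 | x_3)) -> (((x_1 -> x_3) -> x_2) -> (x_2 <-> (x_1 | x_3)))))) = ~1 = 0

0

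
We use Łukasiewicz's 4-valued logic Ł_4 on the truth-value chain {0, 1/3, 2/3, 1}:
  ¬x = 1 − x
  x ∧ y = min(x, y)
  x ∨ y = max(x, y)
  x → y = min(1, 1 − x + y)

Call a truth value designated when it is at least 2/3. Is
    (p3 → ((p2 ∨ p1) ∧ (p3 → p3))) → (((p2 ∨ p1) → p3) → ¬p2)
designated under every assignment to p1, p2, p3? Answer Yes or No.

No

Counterexample: take p1 = 0, p2 = 2/3, p3 = 2/3.
p2 ∨ p1 = 2/3 ∨ 0 = 2/3
p3 → p3 = 2/3 → 2/3 = 1
(p2 ∨ p1) ∧ (p3 → p3) = 2/3 ∧ 1 = 2/3
p3 → ((p2 ∨ p1) ∧ (p3 → p3)) = 2/3 → 2/3 = 1
p2 ∨ p1 = 2/3 ∨ 0 = 2/3
(p2 ∨ p1) → p3 = 2/3 → 2/3 = 1
¬p2 = ¬2/3 = 1/3
((p2 ∨ p1) → p3) → ¬p2 = 1 → 1/3 = 1/3
(p3 → ((p2 ∨ p1) ∧ (p3 → p3))) → (((p2 ∨ p1) → p3) → ¬p2) = 1 → 1/3 = 1/3
This gives 1/3, which is below 2/3.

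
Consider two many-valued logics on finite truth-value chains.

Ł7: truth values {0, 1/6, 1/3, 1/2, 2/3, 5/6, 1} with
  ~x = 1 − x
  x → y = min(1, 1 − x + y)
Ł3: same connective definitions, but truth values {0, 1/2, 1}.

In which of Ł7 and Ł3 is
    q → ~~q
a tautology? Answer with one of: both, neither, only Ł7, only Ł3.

In Ł7: every assignment gives 1 — tautology.
In Ł3: every assignment gives 1 — tautology.

both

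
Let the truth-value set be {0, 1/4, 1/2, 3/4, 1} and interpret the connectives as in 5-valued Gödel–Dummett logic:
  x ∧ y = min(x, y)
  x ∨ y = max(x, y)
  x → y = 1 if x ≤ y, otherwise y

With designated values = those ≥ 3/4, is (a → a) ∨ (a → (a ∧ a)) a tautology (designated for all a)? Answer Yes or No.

Yes

a = 0 ↦ 1
a = 1/4 ↦ 1
a = 1/2 ↦ 1
a = 3/4 ↦ 1
a = 1 ↦ 1
Every assignment gives a value ≥ 3/4.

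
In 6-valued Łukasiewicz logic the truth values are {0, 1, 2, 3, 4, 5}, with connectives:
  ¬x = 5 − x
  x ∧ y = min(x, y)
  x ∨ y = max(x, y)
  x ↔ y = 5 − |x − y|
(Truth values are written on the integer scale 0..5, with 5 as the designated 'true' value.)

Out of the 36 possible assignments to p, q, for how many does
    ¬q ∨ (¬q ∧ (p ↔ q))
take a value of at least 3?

value 5: 6 assignments (counts)
value 4: 6 assignments (counts)
value 3: 6 assignments (counts)
value 2: 6 assignments
value 1: 6 assignments
value 0: 6 assignments
So 18 of the 36 assignments meet the threshold.

18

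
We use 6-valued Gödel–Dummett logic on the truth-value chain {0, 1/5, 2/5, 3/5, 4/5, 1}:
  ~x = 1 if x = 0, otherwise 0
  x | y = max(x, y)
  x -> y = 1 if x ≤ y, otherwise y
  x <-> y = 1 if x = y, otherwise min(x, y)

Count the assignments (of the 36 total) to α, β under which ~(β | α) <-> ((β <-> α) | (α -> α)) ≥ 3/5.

1

value 1: 1 assignment (counts)
value 0: 35 assignments
So 1 of the 36 assignments meets the threshold.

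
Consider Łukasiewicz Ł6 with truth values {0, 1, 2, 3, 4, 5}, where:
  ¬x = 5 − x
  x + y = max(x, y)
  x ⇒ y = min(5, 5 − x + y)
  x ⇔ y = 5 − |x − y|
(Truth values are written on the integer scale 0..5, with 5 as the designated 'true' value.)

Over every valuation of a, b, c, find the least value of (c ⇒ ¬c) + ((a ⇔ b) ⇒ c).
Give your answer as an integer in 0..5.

Take a = 0, b = 0, c = 3:
¬c = ¬3 = 2
c ⇒ ¬c = 3 ⇒ 2 = 4
a ⇔ b = 0 ⇔ 0 = 5
(a ⇔ b) ⇒ c = 5 ⇒ 3 = 3
(c ⇒ ¬c) + ((a ⇔ b) ⇒ c) = 4 + 3 = 4
No assignment yields a value below 4, so this is the minimum.

4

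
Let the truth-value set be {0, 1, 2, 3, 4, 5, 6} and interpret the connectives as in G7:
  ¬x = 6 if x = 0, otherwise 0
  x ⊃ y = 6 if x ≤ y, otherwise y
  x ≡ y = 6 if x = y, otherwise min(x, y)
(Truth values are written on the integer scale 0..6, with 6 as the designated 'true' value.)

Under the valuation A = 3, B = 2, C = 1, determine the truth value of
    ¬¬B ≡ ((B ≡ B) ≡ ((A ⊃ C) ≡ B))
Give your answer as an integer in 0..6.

1

¬B = ¬2 = 0
¬¬B = ¬0 = 6
B ≡ B = 2 ≡ 2 = 6
A ⊃ C = 3 ⊃ 1 = 1
(A ⊃ C) ≡ B = 1 ≡ 2 = 1
(B ≡ B) ≡ ((A ⊃ C) ≡ B) = 6 ≡ 1 = 1
¬¬B ≡ ((B ≡ B) ≡ ((A ⊃ C) ≡ B)) = 6 ≡ 1 = 1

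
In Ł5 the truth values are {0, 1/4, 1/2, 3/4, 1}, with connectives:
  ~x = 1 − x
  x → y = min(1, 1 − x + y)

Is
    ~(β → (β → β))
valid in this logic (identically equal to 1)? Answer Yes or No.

No

Counterexample: take β = 0.
β → β = 0 → 0 = 1
β → (β → β) = 0 → 1 = 1
~(β → (β → β)) = ~1 = 0
This gives 0 ≠ 1.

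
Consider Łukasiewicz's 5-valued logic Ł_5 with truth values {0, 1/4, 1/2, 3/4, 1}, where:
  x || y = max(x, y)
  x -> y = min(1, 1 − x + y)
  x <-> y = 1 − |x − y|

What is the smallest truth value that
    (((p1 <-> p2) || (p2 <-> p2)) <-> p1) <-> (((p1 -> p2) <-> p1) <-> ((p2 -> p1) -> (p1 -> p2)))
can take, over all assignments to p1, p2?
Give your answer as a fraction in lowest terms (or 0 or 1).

Take p1 = 1/4, p2 = 0:
p1 <-> p2 = 1/4 <-> 0 = 3/4
p2 <-> p2 = 0 <-> 0 = 1
(p1 <-> p2) || (p2 <-> p2) = 3/4 || 1 = 1
((p1 <-> p2) || (p2 <-> p2)) <-> p1 = 1 <-> 1/4 = 1/4
p1 -> p2 = 1/4 -> 0 = 3/4
(p1 -> p2) <-> p1 = 3/4 <-> 1/4 = 1/2
p2 -> p1 = 0 -> 1/4 = 1
p1 -> p2 = 1/4 -> 0 = 3/4
(p2 -> p1) -> (p1 -> p2) = 1 -> 3/4 = 3/4
((p1 -> p2) <-> p1) <-> ((p2 -> p1) -> (p1 -> p2)) = 1/2 <-> 3/4 = 3/4
(((p1 <-> p2) || (p2 <-> p2)) <-> p1) <-> (((p1 -> p2) <-> p1) <-> ((p2 -> p1) -> (p1 -> p2))) = 1/4 <-> 3/4 = 1/2
No assignment yields a value below 1/2, so this is the minimum.

1/2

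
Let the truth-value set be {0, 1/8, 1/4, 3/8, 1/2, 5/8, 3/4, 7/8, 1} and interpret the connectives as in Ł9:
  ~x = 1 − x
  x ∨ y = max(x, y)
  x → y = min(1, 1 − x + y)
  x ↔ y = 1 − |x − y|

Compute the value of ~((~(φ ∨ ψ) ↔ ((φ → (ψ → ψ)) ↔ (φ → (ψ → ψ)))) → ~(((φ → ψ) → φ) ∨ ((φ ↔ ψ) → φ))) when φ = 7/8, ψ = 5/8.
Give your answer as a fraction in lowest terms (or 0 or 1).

1/8

φ ∨ ψ = 7/8 ∨ 5/8 = 7/8
~(φ ∨ ψ) = ~7/8 = 1/8
ψ → ψ = 5/8 → 5/8 = 1
φ → (ψ → ψ) = 7/8 → 1 = 1
ψ → ψ = 5/8 → 5/8 = 1
φ → (ψ → ψ) = 7/8 → 1 = 1
(φ → (ψ → ψ)) ↔ (φ → (ψ → ψ)) = 1 ↔ 1 = 1
~(φ ∨ ψ) ↔ ((φ → (ψ → ψ)) ↔ (φ → (ψ → ψ))) = 1/8 ↔ 1 = 1/8
φ → ψ = 7/8 → 5/8 = 3/4
(φ → ψ) → φ = 3/4 → 7/8 = 1
φ ↔ ψ = 7/8 ↔ 5/8 = 3/4
(φ ↔ ψ) → φ = 3/4 → 7/8 = 1
((φ → ψ) → φ) ∨ ((φ ↔ ψ) → φ) = 1 ∨ 1 = 1
~(((φ → ψ) → φ) ∨ ((φ ↔ ψ) → φ)) = ~1 = 0
(~(φ ∨ ψ) ↔ ((φ → (ψ → ψ)) ↔ (φ → (ψ → ψ)))) → ~(((φ → ψ) → φ) ∨ ((φ ↔ ψ) → φ)) = 1/8 → 0 = 7/8
~((~(φ ∨ ψ) ↔ ((φ → (ψ → ψ)) ↔ (φ → (ψ → ψ)))) → ~(((φ → ψ) → φ) ∨ ((φ ↔ ψ) → φ))) = ~7/8 = 1/8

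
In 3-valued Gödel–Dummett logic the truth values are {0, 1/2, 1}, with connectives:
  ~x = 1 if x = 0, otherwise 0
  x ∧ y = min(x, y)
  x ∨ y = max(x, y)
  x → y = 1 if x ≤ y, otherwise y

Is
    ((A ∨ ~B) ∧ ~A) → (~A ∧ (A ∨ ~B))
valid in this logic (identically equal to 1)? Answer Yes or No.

A = 0, B = 0 ↦ 1
A = 0, B = 1/2 ↦ 1
A = 0, B = 1 ↦ 1
A = 1/2, B = 0 ↦ 1
A = 1/2, B = 1/2 ↦ 1
A = 1/2, B = 1 ↦ 1
A = 1, B = 0 ↦ 1
A = 1, B = 1/2 ↦ 1
A = 1, B = 1 ↦ 1
Every assignment gives a value ≥ 1.

Yes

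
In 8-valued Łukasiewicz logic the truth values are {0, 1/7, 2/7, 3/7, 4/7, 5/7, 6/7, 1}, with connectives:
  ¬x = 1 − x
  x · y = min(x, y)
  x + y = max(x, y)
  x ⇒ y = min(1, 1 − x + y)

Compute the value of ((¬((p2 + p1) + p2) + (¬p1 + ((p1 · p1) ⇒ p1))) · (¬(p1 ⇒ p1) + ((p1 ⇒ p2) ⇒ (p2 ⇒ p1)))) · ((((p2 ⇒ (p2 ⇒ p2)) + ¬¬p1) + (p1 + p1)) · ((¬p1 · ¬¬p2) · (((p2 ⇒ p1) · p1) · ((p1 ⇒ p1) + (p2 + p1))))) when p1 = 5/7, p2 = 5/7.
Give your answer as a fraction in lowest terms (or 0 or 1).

2/7

p2 + p1 = 5/7 + 5/7 = 5/7
(p2 + p1) + p2 = 5/7 + 5/7 = 5/7
¬((p2 + p1) + p2) = ¬5/7 = 2/7
¬p1 = ¬5/7 = 2/7
p1 · p1 = 5/7 · 5/7 = 5/7
(p1 · p1) ⇒ p1 = 5/7 ⇒ 5/7 = 1
¬p1 + ((p1 · p1) ⇒ p1) = 2/7 + 1 = 1
¬((p2 + p1) + p2) + (¬p1 + ((p1 · p1) ⇒ p1)) = 2/7 + 1 = 1
p1 ⇒ p1 = 5/7 ⇒ 5/7 = 1
¬(p1 ⇒ p1) = ¬1 = 0
p1 ⇒ p2 = 5/7 ⇒ 5/7 = 1
p2 ⇒ p1 = 5/7 ⇒ 5/7 = 1
(p1 ⇒ p2) ⇒ (p2 ⇒ p1) = 1 ⇒ 1 = 1
¬(p1 ⇒ p1) + ((p1 ⇒ p2) ⇒ (p2 ⇒ p1)) = 0 + 1 = 1
(¬((p2 + p1) + p2) + (¬p1 + ((p1 · p1) ⇒ p1))) · (¬(p1 ⇒ p1) + ((p1 ⇒ p2) ⇒ (p2 ⇒ p1))) = 1 · 1 = 1
p2 ⇒ p2 = 5/7 ⇒ 5/7 = 1
p2 ⇒ (p2 ⇒ p2) = 5/7 ⇒ 1 = 1
¬p1 = ¬5/7 = 2/7
¬¬p1 = ¬2/7 = 5/7
(p2 ⇒ (p2 ⇒ p2)) + ¬¬p1 = 1 + 5/7 = 1
p1 + p1 = 5/7 + 5/7 = 5/7
((p2 ⇒ (p2 ⇒ p2)) + ¬¬p1) + (p1 + p1) = 1 + 5/7 = 1
¬p1 = ¬5/7 = 2/7
¬p2 = ¬5/7 = 2/7
¬¬p2 = ¬2/7 = 5/7
¬p1 · ¬¬p2 = 2/7 · 5/7 = 2/7
p2 ⇒ p1 = 5/7 ⇒ 5/7 = 1
(p2 ⇒ p1) · p1 = 1 · 5/7 = 5/7
p1 ⇒ p1 = 5/7 ⇒ 5/7 = 1
p2 + p1 = 5/7 + 5/7 = 5/7
(p1 ⇒ p1) + (p2 + p1) = 1 + 5/7 = 1
((p2 ⇒ p1) · p1) · ((p1 ⇒ p1) + (p2 + p1)) = 5/7 · 1 = 5/7
(¬p1 · ¬¬p2) · (((p2 ⇒ p1) · p1) · ((p1 ⇒ p1) + (p2 + p1))) = 2/7 · 5/7 = 2/7
(((p2 ⇒ (p2 ⇒ p2)) + ¬¬p1) + (p1 + p1)) · ((¬p1 · ¬¬p2) · (((p2 ⇒ p1) · p1) · ((p1 ⇒ p1) + (p2 + p1)))) = 1 · 2/7 = 2/7
((¬((p2 + p1) + p2) + (¬p1 + ((p1 · p1) ⇒ p1))) · (¬(p1 ⇒ p1) + ((p1 ⇒ p2) ⇒ (p2 ⇒ p1)))) · ((((p2 ⇒ (p2 ⇒ p2)) + ¬¬p1) + (p1 + p1)) · ((¬p1 · ¬¬p2) · (((p2 ⇒ p1) · p1) · ((p1 ⇒ p1) + (p2 + p1))))) = 1 · 2/7 = 2/7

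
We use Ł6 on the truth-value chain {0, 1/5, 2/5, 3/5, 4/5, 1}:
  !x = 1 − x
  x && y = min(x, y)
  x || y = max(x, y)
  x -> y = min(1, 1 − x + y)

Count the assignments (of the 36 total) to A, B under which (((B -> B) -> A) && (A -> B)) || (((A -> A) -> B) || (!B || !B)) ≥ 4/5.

value 1: 12 assignments (counts)
value 4/5: 13 assignments (counts)
value 3/5: 11 assignments
So 25 of the 36 assignments meet the threshold.

25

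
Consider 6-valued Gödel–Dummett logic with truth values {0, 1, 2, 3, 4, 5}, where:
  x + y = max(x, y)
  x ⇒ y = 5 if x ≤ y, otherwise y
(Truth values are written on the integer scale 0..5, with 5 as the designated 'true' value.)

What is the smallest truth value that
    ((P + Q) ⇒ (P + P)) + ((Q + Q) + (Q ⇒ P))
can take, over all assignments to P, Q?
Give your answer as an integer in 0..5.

1

Take P = 0, Q = 1:
P + Q = 0 + 1 = 1
P + P = 0 + 0 = 0
(P + Q) ⇒ (P + P) = 1 ⇒ 0 = 0
Q + Q = 1 + 1 = 1
Q ⇒ P = 1 ⇒ 0 = 0
(Q + Q) + (Q ⇒ P) = 1 + 0 = 1
((P + Q) ⇒ (P + P)) + ((Q + Q) + (Q ⇒ P)) = 0 + 1 = 1
No assignment yields a value below 1, so this is the minimum.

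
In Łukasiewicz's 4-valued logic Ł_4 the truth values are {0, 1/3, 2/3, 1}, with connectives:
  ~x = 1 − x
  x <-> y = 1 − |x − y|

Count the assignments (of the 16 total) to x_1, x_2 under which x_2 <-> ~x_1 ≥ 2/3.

x_1 = 0, x_2 = 0 ↦ 0  <
x_1 = 0, x_2 = 1/3 ↦ 1/3  <
x_1 = 0, x_2 = 2/3 ↦ 2/3  ≥
x_1 = 0, x_2 = 1 ↦ 1  ≥
x_1 = 1/3, x_2 = 0 ↦ 1/3  <
x_1 = 1/3, x_2 = 1/3 ↦ 2/3  ≥
x_1 = 1/3, x_2 = 2/3 ↦ 1  ≥
x_1 = 1/3, x_2 = 1 ↦ 2/3  ≥
x_1 = 2/3, x_2 = 0 ↦ 2/3  ≥
x_1 = 2/3, x_2 = 1/3 ↦ 1  ≥
x_1 = 2/3, x_2 = 2/3 ↦ 2/3  ≥
x_1 = 2/3, x_2 = 1 ↦ 1/3  <
x_1 = 1, x_2 = 0 ↦ 1  ≥
x_1 = 1, x_2 = 1/3 ↦ 2/3  ≥
x_1 = 1, x_2 = 2/3 ↦ 1/3  <
x_1 = 1, x_2 = 1 ↦ 0  <
So 10 of the 16 assignments meet the threshold.

10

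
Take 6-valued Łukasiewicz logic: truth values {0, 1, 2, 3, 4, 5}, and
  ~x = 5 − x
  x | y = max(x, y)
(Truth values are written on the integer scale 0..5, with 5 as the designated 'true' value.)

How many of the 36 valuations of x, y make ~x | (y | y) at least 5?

11

value 5: 11 assignments (counts)
value 4: 9 assignments
value 3: 7 assignments
value 2: 5 assignments
value 1: 3 assignments
value 0: 1 assignment
So 11 of the 36 assignments meet the threshold.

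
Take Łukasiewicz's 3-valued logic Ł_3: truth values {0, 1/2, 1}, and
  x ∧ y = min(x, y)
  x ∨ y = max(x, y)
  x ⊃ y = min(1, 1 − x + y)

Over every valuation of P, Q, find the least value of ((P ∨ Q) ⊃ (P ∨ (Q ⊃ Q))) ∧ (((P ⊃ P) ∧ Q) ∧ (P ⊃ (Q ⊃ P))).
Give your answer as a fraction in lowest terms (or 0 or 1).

0

Take P = 0, Q = 0:
P ∨ Q = 0 ∨ 0 = 0
Q ⊃ Q = 0 ⊃ 0 = 1
P ∨ (Q ⊃ Q) = 0 ∨ 1 = 1
(P ∨ Q) ⊃ (P ∨ (Q ⊃ Q)) = 0 ⊃ 1 = 1
P ⊃ P = 0 ⊃ 0 = 1
(P ⊃ P) ∧ Q = 1 ∧ 0 = 0
Q ⊃ P = 0 ⊃ 0 = 1
P ⊃ (Q ⊃ P) = 0 ⊃ 1 = 1
((P ⊃ P) ∧ Q) ∧ (P ⊃ (Q ⊃ P)) = 0 ∧ 1 = 0
((P ∨ Q) ⊃ (P ∨ (Q ⊃ Q))) ∧ (((P ⊃ P) ∧ Q) ∧ (P ⊃ (Q ⊃ P))) = 1 ∧ 0 = 0
No assignment yields a value below 0, so this is the minimum.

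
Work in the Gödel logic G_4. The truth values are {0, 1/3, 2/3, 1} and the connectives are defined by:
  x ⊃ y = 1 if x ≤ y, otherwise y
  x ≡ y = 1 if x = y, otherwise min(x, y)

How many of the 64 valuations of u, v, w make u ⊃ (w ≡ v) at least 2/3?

value 1: 36 assignments (counts)
value 2/3: 2 assignments (counts)
value 1/3: 8 assignments
value 0: 18 assignments
So 38 of the 64 assignments meet the threshold.

38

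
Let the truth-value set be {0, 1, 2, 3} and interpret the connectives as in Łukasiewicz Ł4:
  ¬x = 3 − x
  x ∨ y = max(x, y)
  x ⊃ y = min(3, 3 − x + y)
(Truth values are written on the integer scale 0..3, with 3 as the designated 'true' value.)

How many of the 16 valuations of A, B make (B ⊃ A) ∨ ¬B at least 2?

13

A = 0, B = 0 ↦ 3  ≥
A = 0, B = 1 ↦ 2  ≥
A = 0, B = 2 ↦ 1  <
A = 0, B = 3 ↦ 0  <
A = 1, B = 0 ↦ 3  ≥
A = 1, B = 1 ↦ 3  ≥
A = 1, B = 2 ↦ 2  ≥
A = 1, B = 3 ↦ 1  <
A = 2, B = 0 ↦ 3  ≥
A = 2, B = 1 ↦ 3  ≥
A = 2, B = 2 ↦ 3  ≥
A = 2, B = 3 ↦ 2  ≥
A = 3, B = 0 ↦ 3  ≥
A = 3, B = 1 ↦ 3  ≥
A = 3, B = 2 ↦ 3  ≥
A = 3, B = 3 ↦ 3  ≥
So 13 of the 16 assignments meet the threshold.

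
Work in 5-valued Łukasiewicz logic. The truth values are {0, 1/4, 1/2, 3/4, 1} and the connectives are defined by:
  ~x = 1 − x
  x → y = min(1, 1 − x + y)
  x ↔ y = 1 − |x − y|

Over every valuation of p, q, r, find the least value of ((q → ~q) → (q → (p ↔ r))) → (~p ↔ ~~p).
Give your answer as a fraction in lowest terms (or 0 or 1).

0

Take p = 0, q = 0, r = 0:
~q = ~0 = 1
q → ~q = 0 → 1 = 1
p ↔ r = 0 ↔ 0 = 1
q → (p ↔ r) = 0 → 1 = 1
(q → ~q) → (q → (p ↔ r)) = 1 → 1 = 1
~p = ~0 = 1
~p = ~0 = 1
~~p = ~1 = 0
~p ↔ ~~p = 1 ↔ 0 = 0
((q → ~q) → (q → (p ↔ r))) → (~p ↔ ~~p) = 1 → 0 = 0
No assignment yields a value below 0, so this is the minimum.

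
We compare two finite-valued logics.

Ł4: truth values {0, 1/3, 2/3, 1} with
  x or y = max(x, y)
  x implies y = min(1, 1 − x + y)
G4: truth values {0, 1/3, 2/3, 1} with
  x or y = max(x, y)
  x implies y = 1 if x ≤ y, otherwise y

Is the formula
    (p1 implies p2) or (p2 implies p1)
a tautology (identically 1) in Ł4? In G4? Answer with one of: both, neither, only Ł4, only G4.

In Ł4: every assignment gives 1 — tautology.
In G4: every assignment gives 1 — tautology.

both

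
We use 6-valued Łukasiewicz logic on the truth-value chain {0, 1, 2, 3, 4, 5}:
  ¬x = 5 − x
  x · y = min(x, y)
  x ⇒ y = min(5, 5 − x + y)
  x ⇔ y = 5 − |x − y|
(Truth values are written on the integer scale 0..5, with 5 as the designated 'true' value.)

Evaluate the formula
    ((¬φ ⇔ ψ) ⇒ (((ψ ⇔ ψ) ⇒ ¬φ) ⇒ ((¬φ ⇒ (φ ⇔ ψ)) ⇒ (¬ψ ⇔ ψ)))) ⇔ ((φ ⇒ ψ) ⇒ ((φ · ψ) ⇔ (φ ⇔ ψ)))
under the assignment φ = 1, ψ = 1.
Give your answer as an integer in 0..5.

¬φ = ¬1 = 4
¬φ ⇔ ψ = 4 ⇔ 1 = 2
ψ ⇔ ψ = 1 ⇔ 1 = 5
¬φ = ¬1 = 4
(ψ ⇔ ψ) ⇒ ¬φ = 5 ⇒ 4 = 4
¬φ = ¬1 = 4
φ ⇔ ψ = 1 ⇔ 1 = 5
¬φ ⇒ (φ ⇔ ψ) = 4 ⇒ 5 = 5
¬ψ = ¬1 = 4
¬ψ ⇔ ψ = 4 ⇔ 1 = 2
(¬φ ⇒ (φ ⇔ ψ)) ⇒ (¬ψ ⇔ ψ) = 5 ⇒ 2 = 2
((ψ ⇔ ψ) ⇒ ¬φ) ⇒ ((¬φ ⇒ (φ ⇔ ψ)) ⇒ (¬ψ ⇔ ψ)) = 4 ⇒ 2 = 3
(¬φ ⇔ ψ) ⇒ (((ψ ⇔ ψ) ⇒ ¬φ) ⇒ ((¬φ ⇒ (φ ⇔ ψ)) ⇒ (¬ψ ⇔ ψ))) = 2 ⇒ 3 = 5
φ ⇒ ψ = 1 ⇒ 1 = 5
φ · ψ = 1 · 1 = 1
φ ⇔ ψ = 1 ⇔ 1 = 5
(φ · ψ) ⇔ (φ ⇔ ψ) = 1 ⇔ 5 = 1
(φ ⇒ ψ) ⇒ ((φ · ψ) ⇔ (φ ⇔ ψ)) = 5 ⇒ 1 = 1
((¬φ ⇔ ψ) ⇒ (((ψ ⇔ ψ) ⇒ ¬φ) ⇒ ((¬φ ⇒ (φ ⇔ ψ)) ⇒ (¬ψ ⇔ ψ)))) ⇔ ((φ ⇒ ψ) ⇒ ((φ · ψ) ⇔ (φ ⇔ ψ))) = 5 ⇔ 1 = 1

1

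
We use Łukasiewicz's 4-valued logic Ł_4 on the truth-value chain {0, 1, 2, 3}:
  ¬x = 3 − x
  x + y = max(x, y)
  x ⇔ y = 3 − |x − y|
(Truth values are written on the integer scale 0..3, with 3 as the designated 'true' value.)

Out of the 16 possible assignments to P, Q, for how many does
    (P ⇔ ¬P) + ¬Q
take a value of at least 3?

4

P = 0, Q = 0 ↦ 3  ≥
P = 0, Q = 1 ↦ 2  <
P = 0, Q = 2 ↦ 1  <
P = 0, Q = 3 ↦ 0  <
P = 1, Q = 0 ↦ 3  ≥
P = 1, Q = 1 ↦ 2  <
P = 1, Q = 2 ↦ 2  <
P = 1, Q = 3 ↦ 2  <
P = 2, Q = 0 ↦ 3  ≥
P = 2, Q = 1 ↦ 2  <
P = 2, Q = 2 ↦ 2  <
P = 2, Q = 3 ↦ 2  <
P = 3, Q = 0 ↦ 3  ≥
P = 3, Q = 1 ↦ 2  <
P = 3, Q = 2 ↦ 1  <
P = 3, Q = 3 ↦ 0  <
So 4 of the 16 assignments meet the threshold.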